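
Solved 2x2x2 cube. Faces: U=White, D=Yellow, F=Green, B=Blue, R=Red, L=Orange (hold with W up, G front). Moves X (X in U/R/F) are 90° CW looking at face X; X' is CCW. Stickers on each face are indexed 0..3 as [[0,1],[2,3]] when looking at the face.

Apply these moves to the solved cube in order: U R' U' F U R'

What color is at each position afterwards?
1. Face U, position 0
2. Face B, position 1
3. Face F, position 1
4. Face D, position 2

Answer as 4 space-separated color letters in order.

After move 1 (U): U=WWWW F=RRGG R=BBRR B=OOBB L=GGOO
After move 2 (R'): R=BRBR U=WBWO F=RWGW D=YRYG B=YOYB
After move 3 (U'): U=BOWW F=GGGW R=RWBR B=BRYB L=YOOO
After move 4 (F): F=GGWG U=BOOO R=WWWR D=BRYG L=YYOR
After move 5 (U): U=OBOO F=WWWG R=BRWR B=YYYB L=GGOR
After move 6 (R'): R=RRBW U=OYOY F=WBWO D=BWYG B=GYRB
Query 1: U[0] = O
Query 2: B[1] = Y
Query 3: F[1] = B
Query 4: D[2] = Y

Answer: O Y B Y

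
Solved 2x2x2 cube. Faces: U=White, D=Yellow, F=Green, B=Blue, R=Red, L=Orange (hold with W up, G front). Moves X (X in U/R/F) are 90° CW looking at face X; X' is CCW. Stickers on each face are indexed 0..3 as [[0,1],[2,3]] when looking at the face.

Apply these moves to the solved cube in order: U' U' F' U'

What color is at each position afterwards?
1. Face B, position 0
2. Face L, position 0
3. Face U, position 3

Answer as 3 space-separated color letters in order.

After move 1 (U'): U=WWWW F=OOGG R=GGRR B=RRBB L=BBOO
After move 2 (U'): U=WWWW F=BBGG R=OORR B=GGBB L=RROO
After move 3 (F'): F=BGBG U=WWOR R=YOYR D=ROYY L=RWOW
After move 4 (U'): U=WRWO F=RWBG R=BGYR B=YOBB L=GGOW
Query 1: B[0] = Y
Query 2: L[0] = G
Query 3: U[3] = O

Answer: Y G O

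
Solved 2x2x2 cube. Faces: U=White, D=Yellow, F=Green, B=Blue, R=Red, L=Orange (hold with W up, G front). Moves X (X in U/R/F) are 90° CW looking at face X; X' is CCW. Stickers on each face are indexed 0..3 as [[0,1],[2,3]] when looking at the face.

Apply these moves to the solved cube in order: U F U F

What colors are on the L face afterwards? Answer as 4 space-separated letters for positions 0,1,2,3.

Answer: G R O B

Derivation:
After move 1 (U): U=WWWW F=RRGG R=BBRR B=OOBB L=GGOO
After move 2 (F): F=GRGR U=WWOG R=WBWR D=RBYY L=GYOY
After move 3 (U): U=OWGW F=WBGR R=OOWR B=GYBB L=GROY
After move 4 (F): F=GWRB U=OWYR R=GOWR D=WOYY L=GROB
Query: L face = GROB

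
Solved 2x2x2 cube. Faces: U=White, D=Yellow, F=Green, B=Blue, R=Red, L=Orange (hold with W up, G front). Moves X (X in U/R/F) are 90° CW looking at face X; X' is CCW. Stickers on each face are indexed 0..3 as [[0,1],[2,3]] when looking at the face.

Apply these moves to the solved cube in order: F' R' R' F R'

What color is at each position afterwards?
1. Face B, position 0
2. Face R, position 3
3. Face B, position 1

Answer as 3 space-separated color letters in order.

Answer: R Y B

Derivation:
After move 1 (F'): F=GGGG U=WWRR R=YRYR D=OOYY L=OWOW
After move 2 (R'): R=RRYY U=WBRB F=GWGR D=OGYG B=YBOB
After move 3 (R'): R=RYRY U=WORY F=GBGB D=OWYR B=GBGB
After move 4 (F): F=GGBB U=WOWW R=RYYY D=RRYR L=OOOW
After move 5 (R'): R=YYRY U=WGWG F=GOBW D=RGYB B=RBRB
Query 1: B[0] = R
Query 2: R[3] = Y
Query 3: B[1] = B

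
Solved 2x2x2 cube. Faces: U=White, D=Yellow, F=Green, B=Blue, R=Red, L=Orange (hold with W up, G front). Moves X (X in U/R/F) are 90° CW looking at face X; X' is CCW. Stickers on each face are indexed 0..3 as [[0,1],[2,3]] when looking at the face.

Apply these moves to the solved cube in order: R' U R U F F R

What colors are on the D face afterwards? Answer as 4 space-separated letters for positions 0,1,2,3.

Answer: R W Y G

Derivation:
After move 1 (R'): R=RRRR U=WBWB F=GWGW D=YGYG B=YBYB
After move 2 (U): U=WWBB F=RRGW R=YBRR B=OOYB L=GWOO
After move 3 (R): R=RYRB U=WRBW F=RGGG D=YYYO B=BOWB
After move 4 (U): U=BWWR F=RYGG R=BORB B=GWWB L=RGOO
After move 5 (F): F=GRGY U=BWOG R=WORB D=RBYO L=RYOY
After move 6 (F): F=GGYR U=BWYY R=OOGB D=RWYO L=RROB
After move 7 (R): R=GOBO U=BGYR F=GWYO D=RWYG B=YWWB
Query: D face = RWYG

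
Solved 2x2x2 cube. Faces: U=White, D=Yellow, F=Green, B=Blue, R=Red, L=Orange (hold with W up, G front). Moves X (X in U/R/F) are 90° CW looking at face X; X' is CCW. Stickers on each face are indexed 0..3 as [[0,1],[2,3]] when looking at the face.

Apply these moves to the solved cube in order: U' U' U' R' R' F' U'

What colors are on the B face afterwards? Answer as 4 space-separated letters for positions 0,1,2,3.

Answer: W R R B

Derivation:
After move 1 (U'): U=WWWW F=OOGG R=GGRR B=RRBB L=BBOO
After move 2 (U'): U=WWWW F=BBGG R=OORR B=GGBB L=RROO
After move 3 (U'): U=WWWW F=RRGG R=BBRR B=OOBB L=GGOO
After move 4 (R'): R=BRBR U=WBWO F=RWGW D=YRYG B=YOYB
After move 5 (R'): R=RRBB U=WYWY F=RBGO D=YWYW B=GORB
After move 6 (F'): F=BORG U=WYRB R=WRYB D=GOYW L=GYOW
After move 7 (U'): U=YBWR F=GYRG R=BOYB B=WRRB L=GOOW
Query: B face = WRRB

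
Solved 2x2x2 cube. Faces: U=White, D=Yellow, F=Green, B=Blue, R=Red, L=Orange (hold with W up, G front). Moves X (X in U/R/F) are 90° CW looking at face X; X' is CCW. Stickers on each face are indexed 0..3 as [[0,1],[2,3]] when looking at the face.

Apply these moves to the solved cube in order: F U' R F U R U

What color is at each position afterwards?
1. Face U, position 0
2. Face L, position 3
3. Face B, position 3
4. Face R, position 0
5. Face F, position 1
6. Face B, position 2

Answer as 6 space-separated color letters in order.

After move 1 (F): F=GGGG U=WWOO R=WRWR D=RRYY L=OYOY
After move 2 (U'): U=WOWO F=OYGG R=GGWR B=WRBB L=BBOY
After move 3 (R): R=WGRG U=WYWG F=ORGY D=RBYW B=OROB
After move 4 (F): F=GOYR U=WYYB R=WGGG D=RWYW L=BROB
After move 5 (U): U=YWBY F=WGYR R=ORGG B=BROB L=GOOB
After move 6 (R): R=GOGR U=YGBR F=WWYW D=ROYB B=YRWB
After move 7 (U): U=BYRG F=GOYW R=YRGR B=GOWB L=WWOB
Query 1: U[0] = B
Query 2: L[3] = B
Query 3: B[3] = B
Query 4: R[0] = Y
Query 5: F[1] = O
Query 6: B[2] = W

Answer: B B B Y O W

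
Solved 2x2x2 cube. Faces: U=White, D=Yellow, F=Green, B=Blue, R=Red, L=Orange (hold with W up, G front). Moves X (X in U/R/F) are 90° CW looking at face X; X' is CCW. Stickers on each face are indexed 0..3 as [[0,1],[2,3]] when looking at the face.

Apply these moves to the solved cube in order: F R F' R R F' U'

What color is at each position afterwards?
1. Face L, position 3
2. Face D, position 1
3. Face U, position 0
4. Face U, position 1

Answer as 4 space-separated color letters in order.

After move 1 (F): F=GGGG U=WWOO R=WRWR D=RRYY L=OYOY
After move 2 (R): R=WWRR U=WGOG F=GRGY D=RBYB B=OBWB
After move 3 (F'): F=RYGG U=WGWR R=BWRR D=YYYB L=OGOO
After move 4 (R): R=RBRW U=WYWG F=RYGB D=YWYO B=RBGB
After move 5 (R): R=RRWB U=WYWB F=RWGO D=YGYR B=GBYB
After move 6 (F'): F=WORG U=WYRW R=GRYB D=GOYR L=OBOW
After move 7 (U'): U=YWWR F=OBRG R=WOYB B=GRYB L=GBOW
Query 1: L[3] = W
Query 2: D[1] = O
Query 3: U[0] = Y
Query 4: U[1] = W

Answer: W O Y W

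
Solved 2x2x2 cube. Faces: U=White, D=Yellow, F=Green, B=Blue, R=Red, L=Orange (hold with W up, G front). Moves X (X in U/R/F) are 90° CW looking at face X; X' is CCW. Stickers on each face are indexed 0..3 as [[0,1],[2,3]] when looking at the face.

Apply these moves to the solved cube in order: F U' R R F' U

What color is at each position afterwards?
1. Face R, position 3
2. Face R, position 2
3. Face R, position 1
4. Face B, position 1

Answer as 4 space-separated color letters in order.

Answer: G R R Y

Derivation:
After move 1 (F): F=GGGG U=WWOO R=WRWR D=RRYY L=OYOY
After move 2 (U'): U=WOWO F=OYGG R=GGWR B=WRBB L=BBOY
After move 3 (R): R=WGRG U=WYWG F=ORGY D=RBYW B=OROB
After move 4 (R): R=RWGG U=WRWY F=OBGW D=ROYO B=GRYB
After move 5 (F'): F=BWOG U=WRRG R=OWRG D=BYYO L=BYOW
After move 6 (U): U=RWGR F=OWOG R=GRRG B=BYYB L=BWOW
Query 1: R[3] = G
Query 2: R[2] = R
Query 3: R[1] = R
Query 4: B[1] = Y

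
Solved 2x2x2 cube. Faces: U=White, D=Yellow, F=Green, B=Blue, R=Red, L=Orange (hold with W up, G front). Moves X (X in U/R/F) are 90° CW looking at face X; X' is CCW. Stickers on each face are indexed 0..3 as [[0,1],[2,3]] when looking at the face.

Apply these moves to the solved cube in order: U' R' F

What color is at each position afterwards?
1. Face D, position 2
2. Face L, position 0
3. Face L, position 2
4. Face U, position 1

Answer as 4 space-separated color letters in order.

After move 1 (U'): U=WWWW F=OOGG R=GGRR B=RRBB L=BBOO
After move 2 (R'): R=GRGR U=WBWR F=OWGW D=YOYG B=YRYB
After move 3 (F): F=GOWW U=WBOB R=WRRR D=GGYG L=BYOO
Query 1: D[2] = Y
Query 2: L[0] = B
Query 3: L[2] = O
Query 4: U[1] = B

Answer: Y B O B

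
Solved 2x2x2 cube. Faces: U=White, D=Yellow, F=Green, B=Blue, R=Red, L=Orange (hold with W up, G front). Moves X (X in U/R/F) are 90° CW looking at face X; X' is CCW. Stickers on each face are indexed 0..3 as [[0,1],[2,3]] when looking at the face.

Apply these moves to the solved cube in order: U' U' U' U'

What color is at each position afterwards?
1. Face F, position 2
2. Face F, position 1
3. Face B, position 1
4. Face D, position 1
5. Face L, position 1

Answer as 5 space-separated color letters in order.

After move 1 (U'): U=WWWW F=OOGG R=GGRR B=RRBB L=BBOO
After move 2 (U'): U=WWWW F=BBGG R=OORR B=GGBB L=RROO
After move 3 (U'): U=WWWW F=RRGG R=BBRR B=OOBB L=GGOO
After move 4 (U'): U=WWWW F=GGGG R=RRRR B=BBBB L=OOOO
Query 1: F[2] = G
Query 2: F[1] = G
Query 3: B[1] = B
Query 4: D[1] = Y
Query 5: L[1] = O

Answer: G G B Y O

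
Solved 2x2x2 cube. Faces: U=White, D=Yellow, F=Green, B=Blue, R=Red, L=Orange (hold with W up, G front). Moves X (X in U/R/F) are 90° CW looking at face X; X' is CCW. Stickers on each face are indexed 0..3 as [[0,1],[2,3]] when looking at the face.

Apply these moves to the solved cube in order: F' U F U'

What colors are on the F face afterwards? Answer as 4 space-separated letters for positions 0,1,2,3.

After move 1 (F'): F=GGGG U=WWRR R=YRYR D=OOYY L=OWOW
After move 2 (U): U=RWRW F=YRGG R=BBYR B=OWBB L=GGOW
After move 3 (F): F=GYGR U=RWWG R=RBWR D=YBYY L=GOOO
After move 4 (U'): U=WGRW F=GOGR R=GYWR B=RBBB L=OWOO
Query: F face = GOGR

Answer: G O G R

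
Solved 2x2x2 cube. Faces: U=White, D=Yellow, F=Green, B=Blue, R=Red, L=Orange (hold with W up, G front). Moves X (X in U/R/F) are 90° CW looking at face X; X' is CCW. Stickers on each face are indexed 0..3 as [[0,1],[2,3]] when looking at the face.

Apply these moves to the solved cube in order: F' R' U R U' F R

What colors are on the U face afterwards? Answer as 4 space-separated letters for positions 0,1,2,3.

Answer: R G W W

Derivation:
After move 1 (F'): F=GGGG U=WWRR R=YRYR D=OOYY L=OWOW
After move 2 (R'): R=RRYY U=WBRB F=GWGR D=OGYG B=YBOB
After move 3 (U): U=RWBB F=RRGR R=YBYY B=OWOB L=GWOW
After move 4 (R): R=YYYB U=RRBR F=RGGG D=OOYO B=BWWB
After move 5 (U'): U=RRRB F=GWGG R=RGYB B=YYWB L=BWOW
After move 6 (F): F=GGGW U=RRWW R=RGBB D=YRYO L=BOOO
After move 7 (R): R=BRBG U=RGWW F=GRGO D=YWYY B=WYRB
Query: U face = RGWW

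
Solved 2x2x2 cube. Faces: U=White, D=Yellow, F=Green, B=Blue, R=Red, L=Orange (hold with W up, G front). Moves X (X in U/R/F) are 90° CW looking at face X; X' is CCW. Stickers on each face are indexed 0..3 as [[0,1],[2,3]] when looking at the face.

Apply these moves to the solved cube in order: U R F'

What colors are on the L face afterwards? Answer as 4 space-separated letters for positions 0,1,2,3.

After move 1 (U): U=WWWW F=RRGG R=BBRR B=OOBB L=GGOO
After move 2 (R): R=RBRB U=WRWG F=RYGY D=YBYO B=WOWB
After move 3 (F'): F=YYRG U=WRRR R=BBYB D=GOYO L=GGOW
Query: L face = GGOW

Answer: G G O W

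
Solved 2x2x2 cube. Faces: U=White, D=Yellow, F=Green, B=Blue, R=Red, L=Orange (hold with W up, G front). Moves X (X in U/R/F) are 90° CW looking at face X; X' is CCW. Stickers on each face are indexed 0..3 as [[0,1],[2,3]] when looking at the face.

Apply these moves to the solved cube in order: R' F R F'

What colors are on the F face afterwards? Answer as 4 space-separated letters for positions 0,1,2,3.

After move 1 (R'): R=RRRR U=WBWB F=GWGW D=YGYG B=YBYB
After move 2 (F): F=GGWW U=WBOO R=WRBR D=RRYG L=OYOG
After move 3 (R): R=BWRR U=WGOW F=GRWG D=RYYY B=OBBB
After move 4 (F'): F=RGGW U=WGBR R=YWRR D=YGYY L=OWOO
Query: F face = RGGW

Answer: R G G W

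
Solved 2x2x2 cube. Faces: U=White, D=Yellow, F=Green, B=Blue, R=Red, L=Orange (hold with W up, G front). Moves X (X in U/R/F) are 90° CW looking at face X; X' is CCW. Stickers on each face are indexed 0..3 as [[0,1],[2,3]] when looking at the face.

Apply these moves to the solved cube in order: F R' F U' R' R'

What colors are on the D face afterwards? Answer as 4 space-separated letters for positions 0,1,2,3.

After move 1 (F): F=GGGG U=WWOO R=WRWR D=RRYY L=OYOY
After move 2 (R'): R=RRWW U=WBOB F=GWGO D=RGYG B=YBRB
After move 3 (F): F=GGOW U=WBYY R=ORBW D=WRYG L=OROG
After move 4 (U'): U=BYWY F=OROW R=GGBW B=ORRB L=YBOG
After move 5 (R'): R=GWGB U=BRWO F=OYOY D=WRYW B=GRRB
After move 6 (R'): R=WBGG U=BRWG F=OROO D=WYYY B=WRRB
Query: D face = WYYY

Answer: W Y Y Y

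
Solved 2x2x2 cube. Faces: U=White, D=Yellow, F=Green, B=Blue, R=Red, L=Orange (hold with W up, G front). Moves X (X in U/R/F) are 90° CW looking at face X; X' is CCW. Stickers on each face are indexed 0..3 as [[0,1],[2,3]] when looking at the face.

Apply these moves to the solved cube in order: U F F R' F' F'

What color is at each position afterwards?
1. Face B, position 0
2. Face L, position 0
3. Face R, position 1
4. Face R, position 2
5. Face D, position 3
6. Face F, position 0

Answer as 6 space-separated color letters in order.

Answer: Y G R R R Y

Derivation:
After move 1 (U): U=WWWW F=RRGG R=BBRR B=OOBB L=GGOO
After move 2 (F): F=GRGR U=WWOG R=WBWR D=RBYY L=GYOY
After move 3 (F): F=GGRR U=WWYY R=OBGR D=WWYY L=GROB
After move 4 (R'): R=BROG U=WBYO F=GWRY D=WGYR B=YOWB
After move 5 (F'): F=WYGR U=WBBO R=GRWG D=RBYR L=GOOY
After move 6 (F'): F=YRWG U=WBGW R=BRRG D=OYYR L=GOOB
Query 1: B[0] = Y
Query 2: L[0] = G
Query 3: R[1] = R
Query 4: R[2] = R
Query 5: D[3] = R
Query 6: F[0] = Y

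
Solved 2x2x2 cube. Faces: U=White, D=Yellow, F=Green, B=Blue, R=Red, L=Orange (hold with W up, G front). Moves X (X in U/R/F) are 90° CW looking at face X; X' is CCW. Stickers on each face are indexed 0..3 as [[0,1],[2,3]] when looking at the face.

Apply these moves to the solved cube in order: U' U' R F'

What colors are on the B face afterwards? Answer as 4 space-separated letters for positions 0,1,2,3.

Answer: W G W B

Derivation:
After move 1 (U'): U=WWWW F=OOGG R=GGRR B=RRBB L=BBOO
After move 2 (U'): U=WWWW F=BBGG R=OORR B=GGBB L=RROO
After move 3 (R): R=RORO U=WBWG F=BYGY D=YBYG B=WGWB
After move 4 (F'): F=YYBG U=WBRR R=BOYO D=ROYG L=RGOW
Query: B face = WGWB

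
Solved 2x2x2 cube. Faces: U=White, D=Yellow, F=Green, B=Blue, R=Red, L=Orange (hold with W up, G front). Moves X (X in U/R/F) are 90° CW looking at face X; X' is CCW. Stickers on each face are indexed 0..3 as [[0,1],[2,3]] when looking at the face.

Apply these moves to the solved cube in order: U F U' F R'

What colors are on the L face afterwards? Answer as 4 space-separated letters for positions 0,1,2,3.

After move 1 (U): U=WWWW F=RRGG R=BBRR B=OOBB L=GGOO
After move 2 (F): F=GRGR U=WWOG R=WBWR D=RBYY L=GYOY
After move 3 (U'): U=WGWO F=GYGR R=GRWR B=WBBB L=OOOY
After move 4 (F): F=GGRY U=WGYO R=WROR D=WGYY L=OROB
After move 5 (R'): R=RRWO U=WBYW F=GGRO D=WGYY B=YBGB
Query: L face = OROB

Answer: O R O B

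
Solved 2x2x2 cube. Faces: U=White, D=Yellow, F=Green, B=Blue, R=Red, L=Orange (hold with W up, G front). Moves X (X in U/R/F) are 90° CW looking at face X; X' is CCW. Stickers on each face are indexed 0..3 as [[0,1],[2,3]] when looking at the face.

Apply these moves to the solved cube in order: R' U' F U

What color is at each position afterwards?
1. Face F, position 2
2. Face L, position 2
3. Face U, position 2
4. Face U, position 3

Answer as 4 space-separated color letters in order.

Answer: W O B B

Derivation:
After move 1 (R'): R=RRRR U=WBWB F=GWGW D=YGYG B=YBYB
After move 2 (U'): U=BBWW F=OOGW R=GWRR B=RRYB L=YBOO
After move 3 (F): F=GOWO U=BBOB R=WWWR D=RGYG L=YYOG
After move 4 (U): U=OBBB F=WWWO R=RRWR B=YYYB L=GOOG
Query 1: F[2] = W
Query 2: L[2] = O
Query 3: U[2] = B
Query 4: U[3] = B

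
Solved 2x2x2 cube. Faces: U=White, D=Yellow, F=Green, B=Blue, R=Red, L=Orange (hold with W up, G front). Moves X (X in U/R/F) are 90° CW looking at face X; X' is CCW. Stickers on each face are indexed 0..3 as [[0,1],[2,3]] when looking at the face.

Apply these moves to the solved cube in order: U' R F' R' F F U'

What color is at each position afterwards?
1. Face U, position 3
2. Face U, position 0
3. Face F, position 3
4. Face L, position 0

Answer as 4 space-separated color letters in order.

After move 1 (U'): U=WWWW F=OOGG R=GGRR B=RRBB L=BBOO
After move 2 (R): R=RGRG U=WOWG F=OYGY D=YBYR B=WRWB
After move 3 (F'): F=YYOG U=WORR R=BGYG D=BOYR L=BGOW
After move 4 (R'): R=GGBY U=WWRW F=YOOR D=BYYG B=RROB
After move 5 (F): F=OYRO U=WWWG R=RGWY D=BGYG L=BBOY
After move 6 (F): F=ROOY U=WWYB R=WGGY D=WRYG L=BBOG
After move 7 (U'): U=WBWY F=BBOY R=ROGY B=WGOB L=RROG
Query 1: U[3] = Y
Query 2: U[0] = W
Query 3: F[3] = Y
Query 4: L[0] = R

Answer: Y W Y R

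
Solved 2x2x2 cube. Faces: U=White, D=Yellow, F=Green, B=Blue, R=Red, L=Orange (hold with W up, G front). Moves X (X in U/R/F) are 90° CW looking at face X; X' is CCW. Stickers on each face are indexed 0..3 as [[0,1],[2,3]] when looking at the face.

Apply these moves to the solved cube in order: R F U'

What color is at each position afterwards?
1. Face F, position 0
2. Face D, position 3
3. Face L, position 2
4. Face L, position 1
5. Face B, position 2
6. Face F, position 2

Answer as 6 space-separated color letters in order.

Answer: O B O B W Y

Derivation:
After move 1 (R): R=RRRR U=WGWG F=GYGY D=YBYB B=WBWB
After move 2 (F): F=GGYY U=WGOO R=WRGR D=RRYB L=OYOB
After move 3 (U'): U=GOWO F=OYYY R=GGGR B=WRWB L=WBOB
Query 1: F[0] = O
Query 2: D[3] = B
Query 3: L[2] = O
Query 4: L[1] = B
Query 5: B[2] = W
Query 6: F[2] = Y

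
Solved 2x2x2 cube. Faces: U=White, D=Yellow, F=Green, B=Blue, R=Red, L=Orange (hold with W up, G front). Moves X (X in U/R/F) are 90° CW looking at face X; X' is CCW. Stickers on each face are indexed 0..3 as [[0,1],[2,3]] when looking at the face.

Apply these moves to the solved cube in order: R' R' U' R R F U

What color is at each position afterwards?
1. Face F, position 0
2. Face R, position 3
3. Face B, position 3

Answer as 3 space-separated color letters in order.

Answer: W G B

Derivation:
After move 1 (R'): R=RRRR U=WBWB F=GWGW D=YGYG B=YBYB
After move 2 (R'): R=RRRR U=WYWY F=GBGB D=YWYW B=GBGB
After move 3 (U'): U=YYWW F=OOGB R=GBRR B=RRGB L=GBOO
After move 4 (R): R=RGRB U=YOWB F=OWGW D=YGYR B=WRYB
After move 5 (R): R=RRBG U=YWWW F=OGGR D=YYYW B=BROB
After move 6 (F): F=GORG U=YWOB R=WRWG D=BRYW L=GYOY
After move 7 (U): U=OYBW F=WRRG R=BRWG B=GYOB L=GOOY
Query 1: F[0] = W
Query 2: R[3] = G
Query 3: B[3] = B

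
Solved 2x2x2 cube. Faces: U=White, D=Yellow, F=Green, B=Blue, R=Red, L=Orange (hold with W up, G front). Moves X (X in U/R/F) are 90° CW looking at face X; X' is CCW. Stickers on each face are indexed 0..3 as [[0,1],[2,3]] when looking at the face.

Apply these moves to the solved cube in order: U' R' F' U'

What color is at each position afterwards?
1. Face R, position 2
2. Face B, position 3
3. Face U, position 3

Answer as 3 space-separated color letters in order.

After move 1 (U'): U=WWWW F=OOGG R=GGRR B=RRBB L=BBOO
After move 2 (R'): R=GRGR U=WBWR F=OWGW D=YOYG B=YRYB
After move 3 (F'): F=WWOG U=WBGG R=ORYR D=BOYG L=BROW
After move 4 (U'): U=BGWG F=BROG R=WWYR B=ORYB L=YROW
Query 1: R[2] = Y
Query 2: B[3] = B
Query 3: U[3] = G

Answer: Y B G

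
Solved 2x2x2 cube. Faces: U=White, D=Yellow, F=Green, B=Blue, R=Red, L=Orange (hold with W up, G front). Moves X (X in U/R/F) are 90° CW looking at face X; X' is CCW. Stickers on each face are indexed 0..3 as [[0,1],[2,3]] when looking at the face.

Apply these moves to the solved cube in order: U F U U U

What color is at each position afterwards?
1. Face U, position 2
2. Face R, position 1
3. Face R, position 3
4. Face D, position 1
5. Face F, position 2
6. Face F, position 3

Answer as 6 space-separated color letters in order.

Answer: W R R B G R

Derivation:
After move 1 (U): U=WWWW F=RRGG R=BBRR B=OOBB L=GGOO
After move 2 (F): F=GRGR U=WWOG R=WBWR D=RBYY L=GYOY
After move 3 (U): U=OWGW F=WBGR R=OOWR B=GYBB L=GROY
After move 4 (U): U=GOWW F=OOGR R=GYWR B=GRBB L=WBOY
After move 5 (U): U=WGWO F=GYGR R=GRWR B=WBBB L=OOOY
Query 1: U[2] = W
Query 2: R[1] = R
Query 3: R[3] = R
Query 4: D[1] = B
Query 5: F[2] = G
Query 6: F[3] = R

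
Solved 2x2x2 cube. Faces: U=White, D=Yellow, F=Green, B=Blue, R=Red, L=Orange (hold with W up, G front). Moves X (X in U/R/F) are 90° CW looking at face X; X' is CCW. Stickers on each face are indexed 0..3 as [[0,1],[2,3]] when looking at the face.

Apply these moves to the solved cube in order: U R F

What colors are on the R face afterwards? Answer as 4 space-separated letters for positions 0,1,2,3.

After move 1 (U): U=WWWW F=RRGG R=BBRR B=OOBB L=GGOO
After move 2 (R): R=RBRB U=WRWG F=RYGY D=YBYO B=WOWB
After move 3 (F): F=GRYY U=WROG R=WBGB D=RRYO L=GYOB
Query: R face = WBGB

Answer: W B G B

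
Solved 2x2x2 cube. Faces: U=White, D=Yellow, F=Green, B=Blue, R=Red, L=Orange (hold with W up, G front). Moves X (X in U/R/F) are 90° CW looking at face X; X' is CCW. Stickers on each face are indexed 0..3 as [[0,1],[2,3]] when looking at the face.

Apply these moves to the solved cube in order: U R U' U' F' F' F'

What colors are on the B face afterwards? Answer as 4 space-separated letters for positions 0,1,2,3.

After move 1 (U): U=WWWW F=RRGG R=BBRR B=OOBB L=GGOO
After move 2 (R): R=RBRB U=WRWG F=RYGY D=YBYO B=WOWB
After move 3 (U'): U=RGWW F=GGGY R=RYRB B=RBWB L=WOOO
After move 4 (U'): U=GWRW F=WOGY R=GGRB B=RYWB L=RBOO
After move 5 (F'): F=OYWG U=GWGR R=BGYB D=BOYO L=RWOR
After move 6 (F'): F=YGOW U=GWBY R=OGBB D=WRYO L=RROG
After move 7 (F'): F=GWYO U=GWOB R=RGWB D=RGYO L=RYOB
Query: B face = RYWB

Answer: R Y W B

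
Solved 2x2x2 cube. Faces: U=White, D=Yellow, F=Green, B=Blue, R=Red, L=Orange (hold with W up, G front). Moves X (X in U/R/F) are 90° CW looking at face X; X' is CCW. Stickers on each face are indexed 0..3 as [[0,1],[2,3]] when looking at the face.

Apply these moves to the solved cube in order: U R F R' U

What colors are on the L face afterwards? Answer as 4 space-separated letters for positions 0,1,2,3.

After move 1 (U): U=WWWW F=RRGG R=BBRR B=OOBB L=GGOO
After move 2 (R): R=RBRB U=WRWG F=RYGY D=YBYO B=WOWB
After move 3 (F): F=GRYY U=WROG R=WBGB D=RRYO L=GYOB
After move 4 (R'): R=BBWG U=WWOW F=GRYG D=RRYY B=OORB
After move 5 (U): U=OWWW F=BBYG R=OOWG B=GYRB L=GROB
Query: L face = GROB

Answer: G R O B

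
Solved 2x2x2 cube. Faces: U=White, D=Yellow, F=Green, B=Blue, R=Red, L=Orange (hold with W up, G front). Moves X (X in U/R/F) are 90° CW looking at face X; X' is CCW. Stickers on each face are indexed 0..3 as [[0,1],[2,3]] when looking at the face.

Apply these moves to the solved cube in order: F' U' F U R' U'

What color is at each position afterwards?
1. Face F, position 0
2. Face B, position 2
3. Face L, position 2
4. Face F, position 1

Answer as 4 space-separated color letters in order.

After move 1 (F'): F=GGGG U=WWRR R=YRYR D=OOYY L=OWOW
After move 2 (U'): U=WRWR F=OWGG R=GGYR B=YRBB L=BBOW
After move 3 (F): F=GOGW U=WRWB R=WGRR D=YGYY L=BOOO
After move 4 (U): U=WWBR F=WGGW R=YRRR B=BOBB L=GOOO
After move 5 (R'): R=RRYR U=WBBB F=WWGR D=YGYW B=YOGB
After move 6 (U'): U=BBWB F=GOGR R=WWYR B=RRGB L=YOOO
Query 1: F[0] = G
Query 2: B[2] = G
Query 3: L[2] = O
Query 4: F[1] = O

Answer: G G O O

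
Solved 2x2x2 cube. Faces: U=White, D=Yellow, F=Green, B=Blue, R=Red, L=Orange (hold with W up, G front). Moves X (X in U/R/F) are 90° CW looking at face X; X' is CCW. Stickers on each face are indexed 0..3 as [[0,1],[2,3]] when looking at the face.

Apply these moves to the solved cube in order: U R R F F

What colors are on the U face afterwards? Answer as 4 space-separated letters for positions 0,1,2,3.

Answer: W Y W Y

Derivation:
After move 1 (U): U=WWWW F=RRGG R=BBRR B=OOBB L=GGOO
After move 2 (R): R=RBRB U=WRWG F=RYGY D=YBYO B=WOWB
After move 3 (R): R=RRBB U=WYWY F=RBGO D=YWYW B=GORB
After move 4 (F): F=GROB U=WYOG R=WRYB D=BRYW L=GYOW
After move 5 (F): F=OGBR U=WYWY R=ORGB D=YWYW L=GBOR
Query: U face = WYWY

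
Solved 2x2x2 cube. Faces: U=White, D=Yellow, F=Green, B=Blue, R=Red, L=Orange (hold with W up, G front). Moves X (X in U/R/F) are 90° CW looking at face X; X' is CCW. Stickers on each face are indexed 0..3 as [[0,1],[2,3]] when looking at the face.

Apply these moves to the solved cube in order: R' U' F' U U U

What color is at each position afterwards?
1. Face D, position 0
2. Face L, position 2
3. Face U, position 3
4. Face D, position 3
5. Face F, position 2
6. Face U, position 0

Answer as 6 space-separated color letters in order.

After move 1 (R'): R=RRRR U=WBWB F=GWGW D=YGYG B=YBYB
After move 2 (U'): U=BBWW F=OOGW R=GWRR B=RRYB L=YBOO
After move 3 (F'): F=OWOG U=BBGR R=GWYR D=BOYG L=YWOW
After move 4 (U): U=GBRB F=GWOG R=RRYR B=YWYB L=OWOW
After move 5 (U): U=RGBB F=RROG R=YWYR B=OWYB L=GWOW
After move 6 (U): U=BRBG F=YWOG R=OWYR B=GWYB L=RROW
Query 1: D[0] = B
Query 2: L[2] = O
Query 3: U[3] = G
Query 4: D[3] = G
Query 5: F[2] = O
Query 6: U[0] = B

Answer: B O G G O B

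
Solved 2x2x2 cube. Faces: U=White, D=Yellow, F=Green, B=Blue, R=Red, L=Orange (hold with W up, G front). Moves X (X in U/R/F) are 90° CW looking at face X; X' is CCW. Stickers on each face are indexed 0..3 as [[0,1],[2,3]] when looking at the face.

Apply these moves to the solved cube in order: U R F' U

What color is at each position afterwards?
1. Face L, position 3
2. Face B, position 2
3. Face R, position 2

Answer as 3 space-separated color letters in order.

After move 1 (U): U=WWWW F=RRGG R=BBRR B=OOBB L=GGOO
After move 2 (R): R=RBRB U=WRWG F=RYGY D=YBYO B=WOWB
After move 3 (F'): F=YYRG U=WRRR R=BBYB D=GOYO L=GGOW
After move 4 (U): U=RWRR F=BBRG R=WOYB B=GGWB L=YYOW
Query 1: L[3] = W
Query 2: B[2] = W
Query 3: R[2] = Y

Answer: W W Y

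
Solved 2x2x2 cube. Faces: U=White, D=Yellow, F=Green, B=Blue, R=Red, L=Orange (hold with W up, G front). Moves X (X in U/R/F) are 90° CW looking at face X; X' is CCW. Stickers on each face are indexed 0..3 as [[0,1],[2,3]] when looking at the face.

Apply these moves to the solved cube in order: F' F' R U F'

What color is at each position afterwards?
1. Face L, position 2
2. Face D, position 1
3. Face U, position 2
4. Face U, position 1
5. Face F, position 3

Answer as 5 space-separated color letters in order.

Answer: O R Y W G

Derivation:
After move 1 (F'): F=GGGG U=WWRR R=YRYR D=OOYY L=OWOW
After move 2 (F'): F=GGGG U=WWYY R=OROR D=WWYY L=OROR
After move 3 (R): R=OORR U=WGYG F=GWGY D=WBYB B=YBWB
After move 4 (U): U=YWGG F=OOGY R=YBRR B=ORWB L=GWOR
After move 5 (F'): F=OYOG U=YWYR R=BBWR D=WRYB L=GGOG
Query 1: L[2] = O
Query 2: D[1] = R
Query 3: U[2] = Y
Query 4: U[1] = W
Query 5: F[3] = G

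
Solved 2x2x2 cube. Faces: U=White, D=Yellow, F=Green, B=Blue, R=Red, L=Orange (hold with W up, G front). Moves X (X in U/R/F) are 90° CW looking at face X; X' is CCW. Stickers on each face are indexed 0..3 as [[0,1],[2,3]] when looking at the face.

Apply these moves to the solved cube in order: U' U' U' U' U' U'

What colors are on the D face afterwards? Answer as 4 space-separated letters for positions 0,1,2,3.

Answer: Y Y Y Y

Derivation:
After move 1 (U'): U=WWWW F=OOGG R=GGRR B=RRBB L=BBOO
After move 2 (U'): U=WWWW F=BBGG R=OORR B=GGBB L=RROO
After move 3 (U'): U=WWWW F=RRGG R=BBRR B=OOBB L=GGOO
After move 4 (U'): U=WWWW F=GGGG R=RRRR B=BBBB L=OOOO
After move 5 (U'): U=WWWW F=OOGG R=GGRR B=RRBB L=BBOO
After move 6 (U'): U=WWWW F=BBGG R=OORR B=GGBB L=RROO
Query: D face = YYYY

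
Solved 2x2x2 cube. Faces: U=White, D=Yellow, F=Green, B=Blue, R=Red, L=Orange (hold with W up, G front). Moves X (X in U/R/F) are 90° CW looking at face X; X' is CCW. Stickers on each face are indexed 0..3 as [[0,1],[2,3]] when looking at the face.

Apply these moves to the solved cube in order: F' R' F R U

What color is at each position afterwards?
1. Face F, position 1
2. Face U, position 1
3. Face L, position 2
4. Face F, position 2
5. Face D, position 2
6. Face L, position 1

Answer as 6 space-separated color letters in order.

Answer: R W O R Y R

Derivation:
After move 1 (F'): F=GGGG U=WWRR R=YRYR D=OOYY L=OWOW
After move 2 (R'): R=RRYY U=WBRB F=GWGR D=OGYG B=YBOB
After move 3 (F): F=GGRW U=WBWW R=RRBY D=YRYG L=OOOG
After move 4 (R): R=BRYR U=WGWW F=GRRG D=YOYY B=WBBB
After move 5 (U): U=WWWG F=BRRG R=WBYR B=OOBB L=GROG
Query 1: F[1] = R
Query 2: U[1] = W
Query 3: L[2] = O
Query 4: F[2] = R
Query 5: D[2] = Y
Query 6: L[1] = R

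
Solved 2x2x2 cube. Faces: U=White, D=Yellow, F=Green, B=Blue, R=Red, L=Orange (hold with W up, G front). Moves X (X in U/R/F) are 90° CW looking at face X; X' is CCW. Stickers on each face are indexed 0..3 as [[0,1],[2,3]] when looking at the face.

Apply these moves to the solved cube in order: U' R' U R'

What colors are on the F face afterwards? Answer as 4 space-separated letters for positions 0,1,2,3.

Answer: G W G B

Derivation:
After move 1 (U'): U=WWWW F=OOGG R=GGRR B=RRBB L=BBOO
After move 2 (R'): R=GRGR U=WBWR F=OWGW D=YOYG B=YRYB
After move 3 (U): U=WWRB F=GRGW R=YRGR B=BBYB L=OWOO
After move 4 (R'): R=RRYG U=WYRB F=GWGB D=YRYW B=GBOB
Query: F face = GWGB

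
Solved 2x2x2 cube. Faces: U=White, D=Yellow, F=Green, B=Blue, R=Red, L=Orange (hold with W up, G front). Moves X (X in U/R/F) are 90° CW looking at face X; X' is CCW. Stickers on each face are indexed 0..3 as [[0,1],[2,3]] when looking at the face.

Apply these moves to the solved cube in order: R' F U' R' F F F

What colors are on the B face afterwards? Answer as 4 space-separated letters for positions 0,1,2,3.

Answer: G R R B

Derivation:
After move 1 (R'): R=RRRR U=WBWB F=GWGW D=YGYG B=YBYB
After move 2 (F): F=GGWW U=WBOO R=WRBR D=RRYG L=OYOG
After move 3 (U'): U=BOWO F=OYWW R=GGBR B=WRYB L=YBOG
After move 4 (R'): R=GRGB U=BYWW F=OOWO D=RYYW B=GRRB
After move 5 (F): F=WOOO U=BYGB R=WRWB D=GGYW L=YROY
After move 6 (F): F=OWOO U=BYYR R=GRBB D=WWYW L=YGOG
After move 7 (F): F=OOOW U=BYGG R=YRRB D=BGYW L=YWOW
Query: B face = GRRB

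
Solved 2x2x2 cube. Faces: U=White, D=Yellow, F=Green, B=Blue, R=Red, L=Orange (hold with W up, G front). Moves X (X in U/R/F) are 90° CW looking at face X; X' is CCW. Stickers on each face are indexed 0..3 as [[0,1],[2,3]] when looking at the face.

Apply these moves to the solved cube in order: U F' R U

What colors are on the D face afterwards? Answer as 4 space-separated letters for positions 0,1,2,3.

Answer: G B Y O

Derivation:
After move 1 (U): U=WWWW F=RRGG R=BBRR B=OOBB L=GGOO
After move 2 (F'): F=RGRG U=WWBR R=YBYR D=GOYY L=GWOW
After move 3 (R): R=YYRB U=WGBG F=RORY D=GBYO B=ROWB
After move 4 (U): U=BWGG F=YYRY R=RORB B=GWWB L=ROOW
Query: D face = GBYO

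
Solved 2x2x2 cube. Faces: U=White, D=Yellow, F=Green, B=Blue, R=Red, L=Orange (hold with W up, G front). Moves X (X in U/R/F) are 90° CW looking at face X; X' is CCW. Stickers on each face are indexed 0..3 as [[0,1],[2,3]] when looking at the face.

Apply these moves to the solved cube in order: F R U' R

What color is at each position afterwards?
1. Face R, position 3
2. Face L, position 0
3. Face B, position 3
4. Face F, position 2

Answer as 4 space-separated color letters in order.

Answer: R O B G

Derivation:
After move 1 (F): F=GGGG U=WWOO R=WRWR D=RRYY L=OYOY
After move 2 (R): R=WWRR U=WGOG F=GRGY D=RBYB B=OBWB
After move 3 (U'): U=GGWO F=OYGY R=GRRR B=WWWB L=OBOY
After move 4 (R): R=RGRR U=GYWY F=OBGB D=RWYW B=OWGB
Query 1: R[3] = R
Query 2: L[0] = O
Query 3: B[3] = B
Query 4: F[2] = G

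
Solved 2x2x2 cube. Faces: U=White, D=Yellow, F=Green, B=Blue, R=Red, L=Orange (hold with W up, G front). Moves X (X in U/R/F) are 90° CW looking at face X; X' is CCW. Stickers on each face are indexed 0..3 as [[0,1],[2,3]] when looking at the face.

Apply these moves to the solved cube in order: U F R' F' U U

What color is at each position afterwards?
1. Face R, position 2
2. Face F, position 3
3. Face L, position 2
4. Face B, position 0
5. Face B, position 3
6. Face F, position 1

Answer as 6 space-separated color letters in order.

After move 1 (U): U=WWWW F=RRGG R=BBRR B=OOBB L=GGOO
After move 2 (F): F=GRGR U=WWOG R=WBWR D=RBYY L=GYOY
After move 3 (R'): R=BRWW U=WBOO F=GWGG D=RRYR B=YOBB
After move 4 (F'): F=WGGG U=WBBW R=RRRW D=YYYR L=GOOO
After move 5 (U): U=BWWB F=RRGG R=YORW B=GOBB L=WGOO
After move 6 (U): U=WBBW F=YOGG R=GORW B=WGBB L=RROO
Query 1: R[2] = R
Query 2: F[3] = G
Query 3: L[2] = O
Query 4: B[0] = W
Query 5: B[3] = B
Query 6: F[1] = O

Answer: R G O W B O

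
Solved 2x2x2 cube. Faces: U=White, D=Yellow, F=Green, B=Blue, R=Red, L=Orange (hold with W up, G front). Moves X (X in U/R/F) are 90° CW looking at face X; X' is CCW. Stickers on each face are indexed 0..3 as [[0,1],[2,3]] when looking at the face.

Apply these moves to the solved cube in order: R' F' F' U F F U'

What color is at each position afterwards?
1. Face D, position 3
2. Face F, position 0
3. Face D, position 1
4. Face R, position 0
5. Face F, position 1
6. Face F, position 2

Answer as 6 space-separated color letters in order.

After move 1 (R'): R=RRRR U=WBWB F=GWGW D=YGYG B=YBYB
After move 2 (F'): F=WWGG U=WBRR R=GRYR D=OOYG L=OBOW
After move 3 (F'): F=WGWG U=WBGY R=OROR D=BWYG L=OROR
After move 4 (U): U=GWYB F=ORWG R=YBOR B=ORYB L=WGOR
After move 5 (F): F=WOGR U=GWRG R=YBBR D=OYYG L=WBOW
After move 6 (F): F=GWRO U=GWWB R=RBGR D=BYYG L=WOOY
After move 7 (U'): U=WBGW F=WORO R=GWGR B=RBYB L=OROY
Query 1: D[3] = G
Query 2: F[0] = W
Query 3: D[1] = Y
Query 4: R[0] = G
Query 5: F[1] = O
Query 6: F[2] = R

Answer: G W Y G O R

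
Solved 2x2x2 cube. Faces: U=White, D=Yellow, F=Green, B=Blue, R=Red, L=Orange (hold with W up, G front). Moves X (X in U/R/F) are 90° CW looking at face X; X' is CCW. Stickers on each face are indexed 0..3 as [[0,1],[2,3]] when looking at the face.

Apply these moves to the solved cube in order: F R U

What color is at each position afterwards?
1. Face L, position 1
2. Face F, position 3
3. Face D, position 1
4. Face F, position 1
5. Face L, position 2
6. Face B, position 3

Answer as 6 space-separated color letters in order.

After move 1 (F): F=GGGG U=WWOO R=WRWR D=RRYY L=OYOY
After move 2 (R): R=WWRR U=WGOG F=GRGY D=RBYB B=OBWB
After move 3 (U): U=OWGG F=WWGY R=OBRR B=OYWB L=GROY
Query 1: L[1] = R
Query 2: F[3] = Y
Query 3: D[1] = B
Query 4: F[1] = W
Query 5: L[2] = O
Query 6: B[3] = B

Answer: R Y B W O B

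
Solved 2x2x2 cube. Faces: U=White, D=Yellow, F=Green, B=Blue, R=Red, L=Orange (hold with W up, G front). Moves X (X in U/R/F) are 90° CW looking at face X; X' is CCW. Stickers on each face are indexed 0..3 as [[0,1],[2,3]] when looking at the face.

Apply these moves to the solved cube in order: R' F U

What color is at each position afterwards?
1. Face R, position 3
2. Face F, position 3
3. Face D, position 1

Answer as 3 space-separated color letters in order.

Answer: R W R

Derivation:
After move 1 (R'): R=RRRR U=WBWB F=GWGW D=YGYG B=YBYB
After move 2 (F): F=GGWW U=WBOO R=WRBR D=RRYG L=OYOG
After move 3 (U): U=OWOB F=WRWW R=YBBR B=OYYB L=GGOG
Query 1: R[3] = R
Query 2: F[3] = W
Query 3: D[1] = R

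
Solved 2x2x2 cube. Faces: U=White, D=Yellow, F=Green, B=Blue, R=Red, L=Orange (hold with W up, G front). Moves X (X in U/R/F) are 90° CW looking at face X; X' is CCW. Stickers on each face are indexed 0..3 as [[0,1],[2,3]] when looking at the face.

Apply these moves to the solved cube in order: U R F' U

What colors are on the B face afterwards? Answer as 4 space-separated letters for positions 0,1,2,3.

Answer: G G W B

Derivation:
After move 1 (U): U=WWWW F=RRGG R=BBRR B=OOBB L=GGOO
After move 2 (R): R=RBRB U=WRWG F=RYGY D=YBYO B=WOWB
After move 3 (F'): F=YYRG U=WRRR R=BBYB D=GOYO L=GGOW
After move 4 (U): U=RWRR F=BBRG R=WOYB B=GGWB L=YYOW
Query: B face = GGWB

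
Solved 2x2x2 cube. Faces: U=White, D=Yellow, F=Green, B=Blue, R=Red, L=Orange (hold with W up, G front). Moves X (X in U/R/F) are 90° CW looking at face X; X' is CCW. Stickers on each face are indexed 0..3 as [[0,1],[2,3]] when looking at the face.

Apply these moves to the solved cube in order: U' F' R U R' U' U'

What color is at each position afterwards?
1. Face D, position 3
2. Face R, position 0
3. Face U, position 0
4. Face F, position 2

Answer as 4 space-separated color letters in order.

Answer: Y O B O

Derivation:
After move 1 (U'): U=WWWW F=OOGG R=GGRR B=RRBB L=BBOO
After move 2 (F'): F=OGOG U=WWGR R=YGYR D=BOYY L=BWOW
After move 3 (R): R=YYRG U=WGGG F=OOOY D=BBYR B=RRWB
After move 4 (U): U=GWGG F=YYOY R=RRRG B=BWWB L=OOOW
After move 5 (R'): R=RGRR U=GWGB F=YWOG D=BYYY B=RWBB
After move 6 (U'): U=WBGG F=OOOG R=YWRR B=RGBB L=RWOW
After move 7 (U'): U=BGWG F=RWOG R=OORR B=YWBB L=RGOW
Query 1: D[3] = Y
Query 2: R[0] = O
Query 3: U[0] = B
Query 4: F[2] = O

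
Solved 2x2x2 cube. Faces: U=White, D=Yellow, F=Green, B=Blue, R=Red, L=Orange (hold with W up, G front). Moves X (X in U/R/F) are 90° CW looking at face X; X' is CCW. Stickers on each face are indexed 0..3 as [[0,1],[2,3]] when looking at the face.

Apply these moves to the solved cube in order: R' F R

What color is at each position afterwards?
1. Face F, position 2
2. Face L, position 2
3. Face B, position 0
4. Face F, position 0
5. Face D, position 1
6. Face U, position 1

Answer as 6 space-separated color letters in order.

Answer: W O O G Y G

Derivation:
After move 1 (R'): R=RRRR U=WBWB F=GWGW D=YGYG B=YBYB
After move 2 (F): F=GGWW U=WBOO R=WRBR D=RRYG L=OYOG
After move 3 (R): R=BWRR U=WGOW F=GRWG D=RYYY B=OBBB
Query 1: F[2] = W
Query 2: L[2] = O
Query 3: B[0] = O
Query 4: F[0] = G
Query 5: D[1] = Y
Query 6: U[1] = G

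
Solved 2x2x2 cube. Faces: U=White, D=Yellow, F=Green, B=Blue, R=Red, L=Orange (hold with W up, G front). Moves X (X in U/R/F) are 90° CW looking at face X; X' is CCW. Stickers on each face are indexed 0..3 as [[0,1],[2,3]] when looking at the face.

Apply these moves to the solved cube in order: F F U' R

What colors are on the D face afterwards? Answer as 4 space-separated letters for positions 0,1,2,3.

After move 1 (F): F=GGGG U=WWOO R=WRWR D=RRYY L=OYOY
After move 2 (F): F=GGGG U=WWYY R=OROR D=WWYY L=OROR
After move 3 (U'): U=WYWY F=ORGG R=GGOR B=ORBB L=BBOR
After move 4 (R): R=OGRG U=WRWG F=OWGY D=WBYO B=YRYB
Query: D face = WBYO

Answer: W B Y O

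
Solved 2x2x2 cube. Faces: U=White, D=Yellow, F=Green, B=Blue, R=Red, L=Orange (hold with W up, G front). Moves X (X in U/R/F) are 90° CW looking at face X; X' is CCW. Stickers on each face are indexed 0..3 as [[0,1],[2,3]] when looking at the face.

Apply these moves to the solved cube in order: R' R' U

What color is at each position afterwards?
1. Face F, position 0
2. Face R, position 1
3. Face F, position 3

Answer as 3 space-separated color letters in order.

After move 1 (R'): R=RRRR U=WBWB F=GWGW D=YGYG B=YBYB
After move 2 (R'): R=RRRR U=WYWY F=GBGB D=YWYW B=GBGB
After move 3 (U): U=WWYY F=RRGB R=GBRR B=OOGB L=GBOO
Query 1: F[0] = R
Query 2: R[1] = B
Query 3: F[3] = B

Answer: R B B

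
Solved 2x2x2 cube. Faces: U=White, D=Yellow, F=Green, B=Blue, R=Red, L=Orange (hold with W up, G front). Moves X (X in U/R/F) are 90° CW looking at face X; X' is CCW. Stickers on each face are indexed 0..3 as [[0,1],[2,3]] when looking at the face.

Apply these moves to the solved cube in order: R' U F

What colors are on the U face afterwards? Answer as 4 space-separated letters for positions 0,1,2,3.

Answer: W W O W

Derivation:
After move 1 (R'): R=RRRR U=WBWB F=GWGW D=YGYG B=YBYB
After move 2 (U): U=WWBB F=RRGW R=YBRR B=OOYB L=GWOO
After move 3 (F): F=GRWR U=WWOW R=BBBR D=RYYG L=GYOG
Query: U face = WWOW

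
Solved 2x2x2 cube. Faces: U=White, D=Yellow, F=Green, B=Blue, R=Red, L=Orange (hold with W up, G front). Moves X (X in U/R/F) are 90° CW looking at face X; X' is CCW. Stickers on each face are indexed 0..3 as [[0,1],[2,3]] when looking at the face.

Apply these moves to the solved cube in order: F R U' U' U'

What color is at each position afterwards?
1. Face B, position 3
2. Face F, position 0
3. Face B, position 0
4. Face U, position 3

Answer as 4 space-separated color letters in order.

Answer: B W O G

Derivation:
After move 1 (F): F=GGGG U=WWOO R=WRWR D=RRYY L=OYOY
After move 2 (R): R=WWRR U=WGOG F=GRGY D=RBYB B=OBWB
After move 3 (U'): U=GGWO F=OYGY R=GRRR B=WWWB L=OBOY
After move 4 (U'): U=GOGW F=OBGY R=OYRR B=GRWB L=WWOY
After move 5 (U'): U=OWGG F=WWGY R=OBRR B=OYWB L=GROY
Query 1: B[3] = B
Query 2: F[0] = W
Query 3: B[0] = O
Query 4: U[3] = G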